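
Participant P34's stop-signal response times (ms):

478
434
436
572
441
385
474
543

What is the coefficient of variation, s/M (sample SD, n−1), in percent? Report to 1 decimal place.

n = 8, Σ = 3763, M = 470.3750
Σ(x−M)² = 26329.875; s = √(26329.875/7) = 61.3303
CV = 61.3303 / 470.3750 = 0.13039 = 13.039%

13.0%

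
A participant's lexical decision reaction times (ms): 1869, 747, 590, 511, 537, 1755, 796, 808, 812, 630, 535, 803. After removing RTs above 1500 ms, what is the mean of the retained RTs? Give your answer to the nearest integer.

677 ms

Excluded: 1755, 1869
Retained (n=10): Σ = 6769
Mean = 6769/10 = 676.9000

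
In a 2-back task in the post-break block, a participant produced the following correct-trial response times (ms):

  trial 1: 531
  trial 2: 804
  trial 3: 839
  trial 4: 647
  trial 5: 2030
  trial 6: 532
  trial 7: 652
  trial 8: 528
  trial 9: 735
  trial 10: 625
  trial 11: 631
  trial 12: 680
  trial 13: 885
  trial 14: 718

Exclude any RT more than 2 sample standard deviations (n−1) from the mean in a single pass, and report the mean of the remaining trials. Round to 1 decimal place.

677.5 ms

n = 14, ΣRT = 10837, M = 774.071
Σ(x−M)² = 1860266.93; s = √(1860266.93/13) = 378.282
Cutoffs: 774.071 ± 2·378.282 → [17.5, 1530.6]
Outside: 2030 → excluded.
Retained (n=13): Σ = 8807, mean = 8807/13 = 677.462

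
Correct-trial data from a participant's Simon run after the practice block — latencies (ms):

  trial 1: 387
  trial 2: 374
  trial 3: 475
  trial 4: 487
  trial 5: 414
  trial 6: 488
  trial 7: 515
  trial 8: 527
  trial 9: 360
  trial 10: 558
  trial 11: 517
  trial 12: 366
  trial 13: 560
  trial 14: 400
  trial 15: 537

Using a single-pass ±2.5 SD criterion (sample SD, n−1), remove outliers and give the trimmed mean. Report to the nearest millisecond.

464 ms

n = 15, ΣRT = 6965, M = 464.333
Σ(x−M)² = 75029.33; s = √(75029.33/14) = 73.207
Cutoffs: 464.333 ± 2.5·73.207 → [281.3, 647.4]
No RTs fall outside the cutoffs; all 15 retained. Mean = 6965/15 = 464.333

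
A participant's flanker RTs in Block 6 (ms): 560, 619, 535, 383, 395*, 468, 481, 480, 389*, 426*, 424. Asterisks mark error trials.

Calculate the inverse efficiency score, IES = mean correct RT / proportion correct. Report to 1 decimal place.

Correct trials (n=8): 560, 619, 535, 383, 468, 481, 480, 424
Mean correct RT = 3950/8 = 493.7500 ms
Proportion correct = 8/11
IES = 493.7500 / (8/11) = 678.906 ms

678.9 ms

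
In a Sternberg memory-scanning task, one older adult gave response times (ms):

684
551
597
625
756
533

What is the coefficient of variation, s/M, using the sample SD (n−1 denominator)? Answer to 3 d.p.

0.135

n = 6, Σ = 3746, M = 624.3333
Σ(x−M)² = 35363.333; s = √(35363.333/5) = 84.0991
CV = 84.0991 / 624.3333 = 0.13470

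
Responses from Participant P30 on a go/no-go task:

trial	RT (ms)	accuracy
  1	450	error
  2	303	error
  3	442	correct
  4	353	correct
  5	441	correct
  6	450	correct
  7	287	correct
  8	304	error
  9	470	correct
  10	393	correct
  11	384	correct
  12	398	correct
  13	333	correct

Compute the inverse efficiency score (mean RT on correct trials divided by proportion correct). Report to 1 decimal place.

513.6 ms

Correct trials (n=10): 442, 353, 441, 450, 287, 470, 393, 384, 398, 333
Mean correct RT = 3951/10 = 395.1000 ms
Proportion correct = 10/13
IES = 395.1000 / (10/13) = 513.630 ms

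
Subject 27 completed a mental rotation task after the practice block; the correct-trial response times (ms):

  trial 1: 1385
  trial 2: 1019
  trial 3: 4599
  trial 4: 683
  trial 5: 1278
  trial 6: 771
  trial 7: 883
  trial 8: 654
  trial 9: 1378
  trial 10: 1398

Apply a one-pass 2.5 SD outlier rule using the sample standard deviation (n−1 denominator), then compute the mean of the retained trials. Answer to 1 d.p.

1049.9 ms

n = 10, ΣRT = 14048, M = 1404.800
Σ(x−M)² = 12127663.60; s = √(12127663.60/9) = 1160.827
Cutoffs: 1404.800 ± 2.5·1160.827 → [-1497.3, 4306.9]
Outside: 4599 → excluded.
Retained (n=9): Σ = 9449, mean = 9449/9 = 1049.889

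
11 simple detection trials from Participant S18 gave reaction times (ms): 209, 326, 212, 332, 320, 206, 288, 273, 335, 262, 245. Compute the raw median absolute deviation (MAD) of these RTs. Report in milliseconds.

53 ms

Sorted: 206, 209, 212, 245, 262, 273, 288, 320, 326, 332, 335 → median = 273
|x − 273|: 64, 53, 61, 59, 47, 67, 15, 0, 62, 11, 28
Sorted deviations: 0, 11, 15, 28, 47, 53, 59, 61, 62, 64, 67 → MAD = 53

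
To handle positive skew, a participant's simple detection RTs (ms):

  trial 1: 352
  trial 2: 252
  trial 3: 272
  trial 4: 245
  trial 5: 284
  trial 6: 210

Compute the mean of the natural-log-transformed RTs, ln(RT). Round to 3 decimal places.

5.583

ln(RT): 5.8636, 5.5294, 5.6058, 5.5013, 5.6490, 5.3471
Σ ln(RT) = 33.4962
Mean = 33.4962/6 = 5.58270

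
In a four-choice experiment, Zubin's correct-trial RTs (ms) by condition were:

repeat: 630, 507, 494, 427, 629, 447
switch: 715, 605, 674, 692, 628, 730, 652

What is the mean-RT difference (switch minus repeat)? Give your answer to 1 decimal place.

M(repeat) = 3134/6 = 522.333
M(switch) = 4696/7 = 670.857
Difference = 670.857 − 522.333 = 148.524 ms

148.5 ms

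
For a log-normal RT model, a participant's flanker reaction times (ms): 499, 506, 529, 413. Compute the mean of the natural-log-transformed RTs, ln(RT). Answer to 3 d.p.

ln(RT): 6.2126, 6.2265, 6.2710, 6.0234
Σ ln(RT) = 24.7336
Mean = 24.7336/4 = 6.18339

6.183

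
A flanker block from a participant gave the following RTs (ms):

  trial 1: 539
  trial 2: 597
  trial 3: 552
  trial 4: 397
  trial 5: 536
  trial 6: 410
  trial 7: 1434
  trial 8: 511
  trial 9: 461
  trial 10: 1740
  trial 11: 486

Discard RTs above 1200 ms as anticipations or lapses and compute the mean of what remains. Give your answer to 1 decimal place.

Excluded: 1434, 1740
Retained (n=9): Σ = 4489
Mean = 4489/9 = 498.7778

498.8 ms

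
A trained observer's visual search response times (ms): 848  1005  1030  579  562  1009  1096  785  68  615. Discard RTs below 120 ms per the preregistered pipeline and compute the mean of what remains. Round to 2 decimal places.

836.56 ms

Excluded: 68
Retained (n=9): Σ = 7529
Mean = 7529/9 = 836.5556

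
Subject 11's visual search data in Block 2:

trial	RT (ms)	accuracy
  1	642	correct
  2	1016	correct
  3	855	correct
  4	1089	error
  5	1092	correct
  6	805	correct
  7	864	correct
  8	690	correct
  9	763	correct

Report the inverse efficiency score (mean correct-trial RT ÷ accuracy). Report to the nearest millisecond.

Correct trials (n=8): 642, 1016, 855, 1092, 805, 864, 690, 763
Mean correct RT = 6727/8 = 840.8750 ms
Proportion correct = 8/9
IES = 840.8750 / (8/9) = 945.984 ms

946 ms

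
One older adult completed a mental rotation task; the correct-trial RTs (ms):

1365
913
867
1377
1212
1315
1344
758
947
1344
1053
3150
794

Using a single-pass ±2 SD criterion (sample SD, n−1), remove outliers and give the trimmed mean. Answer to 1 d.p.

1107.4 ms

n = 13, ΣRT = 16439, M = 1264.538
Σ(x−M)² = 4500823.23; s = √(4500823.23/12) = 612.428
Cutoffs: 1264.538 ± 2·612.428 → [39.7, 2489.4]
Outside: 3150 → excluded.
Retained (n=12): Σ = 13289, mean = 13289/12 = 1107.417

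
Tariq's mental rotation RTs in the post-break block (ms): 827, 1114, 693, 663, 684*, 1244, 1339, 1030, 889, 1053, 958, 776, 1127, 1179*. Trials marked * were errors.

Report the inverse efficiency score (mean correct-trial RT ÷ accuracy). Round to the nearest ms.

Correct trials (n=12): 827, 1114, 693, 663, 1244, 1339, 1030, 889, 1053, 958, 776, 1127
Mean correct RT = 11713/12 = 976.0833 ms
Proportion correct = 12/14
IES = 976.0833 / (12/14) = 1138.764 ms

1139 ms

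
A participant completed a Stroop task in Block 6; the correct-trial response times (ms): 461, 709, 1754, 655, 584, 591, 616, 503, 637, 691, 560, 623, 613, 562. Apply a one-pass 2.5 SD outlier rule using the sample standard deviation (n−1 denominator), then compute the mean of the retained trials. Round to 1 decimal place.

n = 14, ΣRT = 9559, M = 682.786
Σ(x−M)² = 1293388.36; s = √(1293388.36/13) = 315.423
Cutoffs: 682.786 ± 2.5·315.423 → [-105.8, 1471.3]
Outside: 1754 → excluded.
Retained (n=13): Σ = 7805, mean = 7805/13 = 600.385

600.4 ms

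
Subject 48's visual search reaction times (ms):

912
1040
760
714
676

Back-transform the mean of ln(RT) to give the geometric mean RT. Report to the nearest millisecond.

ln(RT): 6.8156, 6.9470, 6.6333, 6.5709, 6.5162
Mean ln(RT) = 33.4830/5 = 6.69660
Geometric mean = exp(6.69660) = 809.65 ms

810 ms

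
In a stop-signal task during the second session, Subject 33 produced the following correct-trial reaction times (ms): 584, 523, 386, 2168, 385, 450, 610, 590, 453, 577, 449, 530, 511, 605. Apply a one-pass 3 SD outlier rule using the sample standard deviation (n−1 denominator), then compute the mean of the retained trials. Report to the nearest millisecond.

n = 14, ΣRT = 8821, M = 630.071
Σ(x−M)² = 2624654.93; s = √(2624654.93/13) = 449.329
Cutoffs: 630.071 ± 3·449.329 → [-717.9, 1978.1]
Outside: 2168 → excluded.
Retained (n=13): Σ = 6653, mean = 6653/13 = 511.769

512 ms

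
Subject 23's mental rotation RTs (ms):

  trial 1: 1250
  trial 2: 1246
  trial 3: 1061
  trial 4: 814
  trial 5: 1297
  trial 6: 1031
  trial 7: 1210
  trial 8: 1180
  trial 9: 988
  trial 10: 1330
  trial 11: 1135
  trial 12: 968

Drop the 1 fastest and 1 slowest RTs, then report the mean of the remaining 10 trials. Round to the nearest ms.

1137 ms

Sorted: 814, 968, 988, 1031, 1061, 1135, 1180, 1210, 1246, 1250, 1297, 1330
Drop lowest 1 (814) and highest 1 (1330)
Remaining (n=10): Σ = 11366, mean = 11366/10 = 1136.600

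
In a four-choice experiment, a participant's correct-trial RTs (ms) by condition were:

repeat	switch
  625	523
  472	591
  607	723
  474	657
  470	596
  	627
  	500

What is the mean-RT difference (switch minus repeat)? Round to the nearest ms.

73 ms

M(repeat) = 2648/5 = 529.600
M(switch) = 4217/7 = 602.429
Difference = 602.429 − 529.600 = 72.829 ms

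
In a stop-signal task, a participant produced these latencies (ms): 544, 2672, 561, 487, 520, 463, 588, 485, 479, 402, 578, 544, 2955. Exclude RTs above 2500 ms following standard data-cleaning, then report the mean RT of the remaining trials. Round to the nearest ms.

514 ms

Excluded: 2672, 2955
Retained (n=11): Σ = 5651
Mean = 5651/11 = 513.7273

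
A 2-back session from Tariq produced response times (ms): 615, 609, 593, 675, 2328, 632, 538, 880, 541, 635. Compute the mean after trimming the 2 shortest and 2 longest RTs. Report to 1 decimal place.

Sorted: 538, 541, 593, 609, 615, 632, 635, 675, 880, 2328
Drop lowest 2 (538, 541) and highest 2 (880, 2328)
Remaining (n=6): Σ = 3759, mean = 3759/6 = 626.500

626.5 ms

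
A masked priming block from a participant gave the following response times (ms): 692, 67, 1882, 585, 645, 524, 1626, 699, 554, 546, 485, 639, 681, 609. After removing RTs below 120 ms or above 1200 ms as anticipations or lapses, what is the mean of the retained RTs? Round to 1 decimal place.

Excluded: 67, 1626, 1882
Retained (n=11): Σ = 6659
Mean = 6659/11 = 605.3636

605.4 ms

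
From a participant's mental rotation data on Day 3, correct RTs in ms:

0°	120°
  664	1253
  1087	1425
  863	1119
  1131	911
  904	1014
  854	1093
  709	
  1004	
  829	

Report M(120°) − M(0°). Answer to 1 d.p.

M(0°) = 8045/9 = 893.889
M(120°) = 6815/6 = 1135.833
Difference = 1135.833 − 893.889 = 241.944 ms

241.9 ms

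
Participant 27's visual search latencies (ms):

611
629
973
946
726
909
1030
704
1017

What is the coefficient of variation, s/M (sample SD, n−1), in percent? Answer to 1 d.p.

20.2%

n = 9, Σ = 7545, M = 838.3333
Σ(x−M)² = 229544.000; s = √(229544.000/8) = 169.3901
CV = 169.3901 / 838.3333 = 0.20206 = 20.206%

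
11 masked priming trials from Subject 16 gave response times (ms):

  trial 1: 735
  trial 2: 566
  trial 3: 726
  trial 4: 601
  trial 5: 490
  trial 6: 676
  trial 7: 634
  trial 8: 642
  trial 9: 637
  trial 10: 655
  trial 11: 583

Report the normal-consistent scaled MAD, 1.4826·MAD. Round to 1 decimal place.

57.8 ms

Sorted: 490, 566, 583, 601, 634, 637, 642, 655, 676, 726, 735 → median = 637
|x − 637| sorted: 0, 3, 5, 18, 36, 39, 54, 71, 89, 98, 147 → MAD = 39
Robust SD ≈ 1.4826 × 39 = 57.821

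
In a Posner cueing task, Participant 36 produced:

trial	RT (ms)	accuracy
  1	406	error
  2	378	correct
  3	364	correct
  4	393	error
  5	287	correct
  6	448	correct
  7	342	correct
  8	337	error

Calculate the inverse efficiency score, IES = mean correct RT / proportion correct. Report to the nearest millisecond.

582 ms

Correct trials (n=5): 378, 364, 287, 448, 342
Mean correct RT = 1819/5 = 363.8000 ms
Proportion correct = 5/8
IES = 363.8000 / (5/8) = 582.080 ms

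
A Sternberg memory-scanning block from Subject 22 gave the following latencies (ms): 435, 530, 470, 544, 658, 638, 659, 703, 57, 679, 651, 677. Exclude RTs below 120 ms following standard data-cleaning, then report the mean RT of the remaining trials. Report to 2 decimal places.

604.00 ms

Excluded: 57
Retained (n=11): Σ = 6644
Mean = 6644/11 = 604.0000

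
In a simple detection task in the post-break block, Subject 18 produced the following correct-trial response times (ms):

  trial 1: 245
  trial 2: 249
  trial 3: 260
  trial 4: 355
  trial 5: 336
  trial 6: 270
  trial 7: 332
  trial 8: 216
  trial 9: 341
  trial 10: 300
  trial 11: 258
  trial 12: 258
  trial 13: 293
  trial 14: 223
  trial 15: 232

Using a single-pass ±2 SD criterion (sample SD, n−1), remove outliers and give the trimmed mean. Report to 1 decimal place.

n = 15, ΣRT = 4168, M = 277.867
Σ(x−M)² = 28989.73; s = √(28989.73/14) = 45.505
Cutoffs: 277.867 ± 2·45.505 → [186.9, 368.9]
No RTs fall outside the cutoffs; all 15 retained. Mean = 4168/15 = 277.867

277.9 ms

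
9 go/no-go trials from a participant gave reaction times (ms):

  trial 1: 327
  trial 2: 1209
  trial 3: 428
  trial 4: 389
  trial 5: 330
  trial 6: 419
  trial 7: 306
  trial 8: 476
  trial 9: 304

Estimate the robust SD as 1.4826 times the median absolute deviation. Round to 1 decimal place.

91.9 ms

Sorted: 304, 306, 327, 330, 389, 419, 428, 476, 1209 → median = 389
|x − 389| sorted: 0, 30, 39, 59, 62, 83, 85, 87, 820 → MAD = 62
Robust SD ≈ 1.4826 × 62 = 91.921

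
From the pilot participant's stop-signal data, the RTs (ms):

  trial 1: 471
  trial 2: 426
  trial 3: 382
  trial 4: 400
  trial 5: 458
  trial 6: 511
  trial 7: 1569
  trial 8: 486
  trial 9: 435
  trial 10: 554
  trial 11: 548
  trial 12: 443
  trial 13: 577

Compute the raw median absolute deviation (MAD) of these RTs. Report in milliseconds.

Sorted: 382, 400, 426, 435, 443, 458, 471, 486, 511, 548, 554, 577, 1569 → median = 471
|x − 471|: 0, 45, 89, 71, 13, 40, 1098, 15, 36, 83, 77, 28, 106
Sorted deviations: 0, 13, 15, 28, 36, 40, 45, 71, 77, 83, 89, 106, 1098 → MAD = 45

45 ms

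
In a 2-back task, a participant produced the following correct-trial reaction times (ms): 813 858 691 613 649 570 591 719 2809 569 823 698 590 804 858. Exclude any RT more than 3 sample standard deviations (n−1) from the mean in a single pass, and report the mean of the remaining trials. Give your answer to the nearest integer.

n = 15, ΣRT = 12655, M = 843.667
Σ(x−M)² = 4295579.33; s = √(4295579.33/14) = 553.920
Cutoffs: 843.667 ± 3·553.920 → [-818.1, 2505.4]
Outside: 2809 → excluded.
Retained (n=14): Σ = 9846, mean = 9846/14 = 703.286

703 ms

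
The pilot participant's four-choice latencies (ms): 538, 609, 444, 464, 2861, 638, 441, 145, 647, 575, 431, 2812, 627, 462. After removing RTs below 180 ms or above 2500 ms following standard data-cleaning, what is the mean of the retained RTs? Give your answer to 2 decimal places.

Excluded: 145, 2812, 2861
Retained (n=11): Σ = 5876
Mean = 5876/11 = 534.1818

534.18 ms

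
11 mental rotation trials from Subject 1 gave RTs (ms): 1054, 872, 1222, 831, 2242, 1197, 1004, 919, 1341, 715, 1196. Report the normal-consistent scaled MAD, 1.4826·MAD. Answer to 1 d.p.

Sorted: 715, 831, 872, 919, 1004, 1054, 1196, 1197, 1222, 1341, 2242 → median = 1054
|x − 1054| sorted: 0, 50, 135, 142, 143, 168, 182, 223, 287, 339, 1188 → MAD = 168
Robust SD ≈ 1.4826 × 168 = 249.077

249.1 ms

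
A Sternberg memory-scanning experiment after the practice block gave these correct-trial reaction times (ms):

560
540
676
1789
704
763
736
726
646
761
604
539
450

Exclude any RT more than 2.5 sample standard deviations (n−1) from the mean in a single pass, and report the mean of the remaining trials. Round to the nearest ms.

n = 13, ΣRT = 9494, M = 730.308
Σ(x−M)² = 1329986.77; s = √(1329986.77/12) = 332.915
Cutoffs: 730.308 ± 2.5·332.915 → [-102.0, 1562.6]
Outside: 1789 → excluded.
Retained (n=12): Σ = 7705, mean = 7705/12 = 642.083

642 ms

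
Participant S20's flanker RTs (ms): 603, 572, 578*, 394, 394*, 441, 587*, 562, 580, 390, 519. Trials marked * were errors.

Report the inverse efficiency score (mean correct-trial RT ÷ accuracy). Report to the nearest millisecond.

Correct trials (n=8): 603, 572, 394, 441, 562, 580, 390, 519
Mean correct RT = 4061/8 = 507.6250 ms
Proportion correct = 8/11
IES = 507.6250 / (8/11) = 697.984 ms

698 ms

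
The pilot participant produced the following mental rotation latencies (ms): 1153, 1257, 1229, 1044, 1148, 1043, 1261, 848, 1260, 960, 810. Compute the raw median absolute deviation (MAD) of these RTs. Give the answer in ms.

109 ms

Sorted: 810, 848, 960, 1043, 1044, 1148, 1153, 1229, 1257, 1260, 1261 → median = 1148
|x − 1148|: 5, 109, 81, 104, 0, 105, 113, 300, 112, 188, 338
Sorted deviations: 0, 5, 81, 104, 105, 109, 112, 113, 188, 300, 338 → MAD = 109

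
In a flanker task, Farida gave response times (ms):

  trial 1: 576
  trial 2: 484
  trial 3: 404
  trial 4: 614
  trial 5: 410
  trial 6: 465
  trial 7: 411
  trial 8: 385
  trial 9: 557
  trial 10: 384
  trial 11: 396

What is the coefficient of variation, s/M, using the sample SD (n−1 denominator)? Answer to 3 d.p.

n = 11, Σ = 5086, M = 462.3636
Σ(x−M)² = 70654.545; s = √(70654.545/10) = 84.0563
CV = 84.0563 / 462.3636 = 0.18180

0.182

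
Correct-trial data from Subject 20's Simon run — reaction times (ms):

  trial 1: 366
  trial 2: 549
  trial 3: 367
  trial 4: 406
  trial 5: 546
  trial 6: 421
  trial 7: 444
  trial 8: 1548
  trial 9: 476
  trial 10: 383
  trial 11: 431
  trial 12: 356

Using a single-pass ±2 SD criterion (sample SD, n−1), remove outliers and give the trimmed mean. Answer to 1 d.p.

n = 12, ΣRT = 6293, M = 524.417
Σ(x−M)² = 1189286.92; s = √(1189286.92/11) = 328.811
Cutoffs: 524.417 ± 2·328.811 → [-133.2, 1182.0]
Outside: 1548 → excluded.
Retained (n=11): Σ = 4745, mean = 4745/11 = 431.364

431.4 ms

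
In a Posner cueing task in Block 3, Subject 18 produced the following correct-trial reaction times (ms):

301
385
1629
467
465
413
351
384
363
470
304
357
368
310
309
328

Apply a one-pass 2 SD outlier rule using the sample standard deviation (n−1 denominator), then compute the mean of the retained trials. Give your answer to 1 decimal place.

371.7 ms

n = 16, ΣRT = 7204, M = 450.250
Σ(x−M)² = 1531529.00; s = √(1531529.00/15) = 319.534
Cutoffs: 450.250 ± 2·319.534 → [-188.8, 1089.3]
Outside: 1629 → excluded.
Retained (n=15): Σ = 5575, mean = 5575/15 = 371.667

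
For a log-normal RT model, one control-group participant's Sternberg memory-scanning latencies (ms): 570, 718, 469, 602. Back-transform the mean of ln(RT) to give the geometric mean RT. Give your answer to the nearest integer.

583 ms

ln(RT): 6.3456, 6.5765, 6.1506, 6.4003
Mean ln(RT) = 25.4730/4 = 6.36824
Geometric mean = exp(6.36824) = 583.03 ms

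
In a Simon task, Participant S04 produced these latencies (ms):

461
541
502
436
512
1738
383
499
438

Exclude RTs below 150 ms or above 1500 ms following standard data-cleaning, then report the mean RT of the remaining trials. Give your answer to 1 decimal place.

471.5 ms

Excluded: 1738
Retained (n=8): Σ = 3772
Mean = 3772/8 = 471.5000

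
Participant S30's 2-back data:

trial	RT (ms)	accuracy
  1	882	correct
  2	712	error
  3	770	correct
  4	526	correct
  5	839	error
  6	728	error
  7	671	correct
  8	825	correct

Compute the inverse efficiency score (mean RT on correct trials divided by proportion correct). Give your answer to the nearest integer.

Correct trials (n=5): 882, 770, 526, 671, 825
Mean correct RT = 3674/5 = 734.8000 ms
Proportion correct = 5/8
IES = 734.8000 / (5/8) = 1175.680 ms

1176 ms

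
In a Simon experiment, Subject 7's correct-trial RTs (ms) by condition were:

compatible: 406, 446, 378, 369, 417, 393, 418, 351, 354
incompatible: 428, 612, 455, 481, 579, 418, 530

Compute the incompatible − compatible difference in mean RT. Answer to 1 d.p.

M(compatible) = 3532/9 = 392.444
M(incompatible) = 3503/7 = 500.429
Difference = 500.429 − 392.444 = 107.984 ms

108.0 ms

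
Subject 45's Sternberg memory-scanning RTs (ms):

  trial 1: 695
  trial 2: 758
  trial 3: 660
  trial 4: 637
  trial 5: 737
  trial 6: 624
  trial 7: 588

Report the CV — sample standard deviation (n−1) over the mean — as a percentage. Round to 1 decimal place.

n = 7, Σ = 4699, M = 671.2857
Σ(x−M)² = 22875.429; s = √(22875.429/6) = 61.7460
CV = 61.7460 / 671.2857 = 0.09198 = 9.198%

9.2%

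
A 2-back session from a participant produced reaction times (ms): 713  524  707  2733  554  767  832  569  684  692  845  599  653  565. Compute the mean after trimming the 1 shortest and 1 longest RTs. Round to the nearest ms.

Sorted: 524, 554, 565, 569, 599, 653, 684, 692, 707, 713, 767, 832, 845, 2733
Drop lowest 1 (524) and highest 1 (2733)
Remaining (n=12): Σ = 8180, mean = 8180/12 = 681.667

682 ms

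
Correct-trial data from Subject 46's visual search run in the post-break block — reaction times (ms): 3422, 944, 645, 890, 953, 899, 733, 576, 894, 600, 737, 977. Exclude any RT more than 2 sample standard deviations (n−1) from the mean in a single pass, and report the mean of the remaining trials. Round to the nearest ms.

n = 12, ΣRT = 12270, M = 1022.500
Σ(x−M)² = 6505679.00; s = √(6505679.00/11) = 769.042
Cutoffs: 1022.500 ± 2·769.042 → [-515.6, 2560.6]
Outside: 3422 → excluded.
Retained (n=11): Σ = 8848, mean = 8848/11 = 804.364

804 ms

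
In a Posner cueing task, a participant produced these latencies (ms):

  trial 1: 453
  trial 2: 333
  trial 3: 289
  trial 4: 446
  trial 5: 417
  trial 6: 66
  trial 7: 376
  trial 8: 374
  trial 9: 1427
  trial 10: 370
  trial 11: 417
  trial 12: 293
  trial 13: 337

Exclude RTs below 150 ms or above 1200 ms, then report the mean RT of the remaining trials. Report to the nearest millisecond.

373 ms

Excluded: 66, 1427
Retained (n=11): Σ = 4105
Mean = 4105/11 = 373.1818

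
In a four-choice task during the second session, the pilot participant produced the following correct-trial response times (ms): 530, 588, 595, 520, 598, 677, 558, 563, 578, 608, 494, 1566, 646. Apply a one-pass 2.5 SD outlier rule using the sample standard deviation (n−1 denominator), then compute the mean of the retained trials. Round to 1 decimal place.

579.6 ms

n = 13, ΣRT = 8521, M = 655.462
Σ(x−M)² = 927603.23; s = √(927603.23/12) = 278.029
Cutoffs: 655.462 ± 2.5·278.029 → [-39.6, 1350.5]
Outside: 1566 → excluded.
Retained (n=12): Σ = 6955, mean = 6955/12 = 579.583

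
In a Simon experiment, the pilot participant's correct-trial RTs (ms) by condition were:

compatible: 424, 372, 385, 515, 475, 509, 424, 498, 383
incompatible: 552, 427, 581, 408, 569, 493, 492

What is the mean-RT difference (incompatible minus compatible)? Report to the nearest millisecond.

M(compatible) = 3985/9 = 442.778
M(incompatible) = 3522/7 = 503.143
Difference = 503.143 − 442.778 = 60.365 ms

60 ms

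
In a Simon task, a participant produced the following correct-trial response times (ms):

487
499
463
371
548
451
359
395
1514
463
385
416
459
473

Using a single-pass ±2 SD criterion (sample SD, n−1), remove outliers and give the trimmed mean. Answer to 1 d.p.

443.8 ms

n = 14, ΣRT = 7283, M = 520.214
Σ(x−M)² = 1100326.36; s = √(1100326.36/13) = 290.930
Cutoffs: 520.214 ± 2·290.930 → [-61.6, 1102.1]
Outside: 1514 → excluded.
Retained (n=13): Σ = 5769, mean = 5769/13 = 443.769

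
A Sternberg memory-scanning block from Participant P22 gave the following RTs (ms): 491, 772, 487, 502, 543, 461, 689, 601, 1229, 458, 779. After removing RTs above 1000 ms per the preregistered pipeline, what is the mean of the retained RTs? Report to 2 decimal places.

Excluded: 1229
Retained (n=10): Σ = 5783
Mean = 5783/10 = 578.3000

578.30 ms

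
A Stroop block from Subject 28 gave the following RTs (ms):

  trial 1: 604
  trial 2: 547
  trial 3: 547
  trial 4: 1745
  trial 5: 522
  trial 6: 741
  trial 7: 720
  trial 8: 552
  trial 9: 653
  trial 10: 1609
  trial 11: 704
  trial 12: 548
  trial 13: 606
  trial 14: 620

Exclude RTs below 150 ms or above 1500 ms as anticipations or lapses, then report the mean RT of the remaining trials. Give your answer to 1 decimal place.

Excluded: 1609, 1745
Retained (n=12): Σ = 7364
Mean = 7364/12 = 613.6667

613.7 ms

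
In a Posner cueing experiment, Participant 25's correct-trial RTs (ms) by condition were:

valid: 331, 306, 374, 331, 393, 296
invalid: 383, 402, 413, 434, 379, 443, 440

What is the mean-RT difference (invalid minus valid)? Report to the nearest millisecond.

75 ms

M(valid) = 2031/6 = 338.500
M(invalid) = 2894/7 = 413.429
Difference = 413.429 − 338.500 = 74.929 ms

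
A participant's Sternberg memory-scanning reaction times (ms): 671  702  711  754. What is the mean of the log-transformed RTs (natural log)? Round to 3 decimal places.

ln(RT): 6.5088, 6.5539, 6.5667, 6.6254
Σ ln(RT) = 26.2548
Mean = 26.2548/4 = 6.56369

6.564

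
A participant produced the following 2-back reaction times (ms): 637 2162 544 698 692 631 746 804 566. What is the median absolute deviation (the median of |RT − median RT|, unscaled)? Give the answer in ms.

Sorted: 544, 566, 631, 637, 692, 698, 746, 804, 2162 → median = 692
|x − 692|: 55, 1470, 148, 6, 0, 61, 54, 112, 126
Sorted deviations: 0, 6, 54, 55, 61, 112, 126, 148, 1470 → MAD = 61

61 ms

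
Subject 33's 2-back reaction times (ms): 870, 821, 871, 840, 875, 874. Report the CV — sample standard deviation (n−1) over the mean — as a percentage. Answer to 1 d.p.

n = 6, Σ = 5151, M = 858.5000
Σ(x−M)² = 2549.500; s = √(2549.500/5) = 22.5810
CV = 22.5810 / 858.5000 = 0.02630 = 2.630%

2.6%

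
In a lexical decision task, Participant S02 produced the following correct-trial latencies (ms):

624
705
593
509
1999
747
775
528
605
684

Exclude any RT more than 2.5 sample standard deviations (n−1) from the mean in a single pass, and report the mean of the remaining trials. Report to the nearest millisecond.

n = 10, ΣRT = 7769, M = 776.900
Σ(x−M)² = 1728694.90; s = √(1728694.90/9) = 438.266
Cutoffs: 776.900 ± 2.5·438.266 → [-318.8, 1872.6]
Outside: 1999 → excluded.
Retained (n=9): Σ = 5770, mean = 5770/9 = 641.111

641 ms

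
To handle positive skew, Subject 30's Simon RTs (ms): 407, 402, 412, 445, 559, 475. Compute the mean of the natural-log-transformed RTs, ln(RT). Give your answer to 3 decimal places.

6.102

ln(RT): 6.0088, 5.9965, 6.0210, 6.0981, 6.3261, 6.1633
Σ ln(RT) = 36.6138
Mean = 36.6138/6 = 6.10230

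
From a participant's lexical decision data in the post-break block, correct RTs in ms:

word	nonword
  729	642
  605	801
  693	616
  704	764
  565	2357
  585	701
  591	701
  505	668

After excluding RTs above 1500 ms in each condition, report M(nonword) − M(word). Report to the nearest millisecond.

nonword: exclude 2357
M(word) = 4977/8 = 622.125
M(nonword) = 4893/7 = 699.000
Difference = 699.000 − 622.125 = 76.875 ms

77 ms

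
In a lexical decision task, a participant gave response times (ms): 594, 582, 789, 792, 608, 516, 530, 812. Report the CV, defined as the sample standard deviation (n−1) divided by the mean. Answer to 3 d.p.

0.190

n = 8, Σ = 5223, M = 652.8750
Σ(x−M)² = 107542.875; s = √(107542.875/7) = 123.9487
CV = 123.9487 / 652.8750 = 0.18985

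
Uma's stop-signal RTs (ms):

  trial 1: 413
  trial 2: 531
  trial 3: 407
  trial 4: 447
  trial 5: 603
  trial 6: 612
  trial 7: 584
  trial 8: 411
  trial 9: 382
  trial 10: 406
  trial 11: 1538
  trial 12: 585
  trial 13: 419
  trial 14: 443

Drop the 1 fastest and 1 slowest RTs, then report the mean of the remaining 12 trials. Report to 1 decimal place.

488.4 ms

Sorted: 382, 406, 407, 411, 413, 419, 443, 447, 531, 584, 585, 603, 612, 1538
Drop lowest 1 (382) and highest 1 (1538)
Remaining (n=12): Σ = 5861, mean = 5861/12 = 488.417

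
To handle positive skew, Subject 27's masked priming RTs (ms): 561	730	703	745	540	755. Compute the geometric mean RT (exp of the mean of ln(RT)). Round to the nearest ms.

666 ms

ln(RT): 6.3297, 6.5930, 6.5554, 6.6134, 6.2916, 6.6267
Mean ln(RT) = 39.0098/6 = 6.50163
Geometric mean = exp(6.50163) = 666.23 ms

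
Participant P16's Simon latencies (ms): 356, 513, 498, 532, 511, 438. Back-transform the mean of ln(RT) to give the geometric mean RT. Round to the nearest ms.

ln(RT): 5.8749, 6.2403, 6.2106, 6.2766, 6.2364, 6.0822
Mean ln(RT) = 36.9210/6 = 6.15351
Geometric mean = exp(6.15351) = 470.36 ms

470 ms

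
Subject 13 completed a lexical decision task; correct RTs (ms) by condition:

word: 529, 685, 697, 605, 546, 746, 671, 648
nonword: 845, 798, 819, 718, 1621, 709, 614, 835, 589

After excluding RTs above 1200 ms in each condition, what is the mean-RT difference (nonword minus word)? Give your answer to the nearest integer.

100 ms

nonword: exclude 1621
M(word) = 5127/8 = 640.875
M(nonword) = 5927/8 = 740.875
Difference = 740.875 − 640.875 = 100.000 ms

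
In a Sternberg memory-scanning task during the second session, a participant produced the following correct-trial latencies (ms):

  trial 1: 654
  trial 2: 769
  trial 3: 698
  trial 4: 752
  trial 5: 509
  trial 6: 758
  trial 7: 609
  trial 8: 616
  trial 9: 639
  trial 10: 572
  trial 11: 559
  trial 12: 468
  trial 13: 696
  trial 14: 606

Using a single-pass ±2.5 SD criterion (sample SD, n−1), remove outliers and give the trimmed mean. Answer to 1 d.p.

n = 14, ΣRT = 8905, M = 636.071
Σ(x−M)² = 110212.93; s = √(110212.93/13) = 92.076
Cutoffs: 636.071 ± 2.5·92.076 → [405.9, 866.3]
No RTs fall outside the cutoffs; all 14 retained. Mean = 8905/14 = 636.071

636.1 ms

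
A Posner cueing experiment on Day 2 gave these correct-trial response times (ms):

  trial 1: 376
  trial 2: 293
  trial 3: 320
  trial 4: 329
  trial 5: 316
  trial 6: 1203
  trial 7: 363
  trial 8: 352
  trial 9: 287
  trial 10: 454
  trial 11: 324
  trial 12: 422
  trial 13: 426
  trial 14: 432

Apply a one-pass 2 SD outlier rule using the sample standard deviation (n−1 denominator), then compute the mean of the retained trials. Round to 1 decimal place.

n = 14, ΣRT = 5897, M = 421.214
Σ(x−M)² = 696348.36; s = √(696348.36/13) = 231.442
Cutoffs: 421.214 ± 2·231.442 → [-41.7, 884.1]
Outside: 1203 → excluded.
Retained (n=13): Σ = 4694, mean = 4694/13 = 361.077

361.1 ms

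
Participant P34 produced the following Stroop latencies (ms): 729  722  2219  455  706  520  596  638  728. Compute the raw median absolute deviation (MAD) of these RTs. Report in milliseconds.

68 ms

Sorted: 455, 520, 596, 638, 706, 722, 728, 729, 2219 → median = 706
|x − 706|: 23, 16, 1513, 251, 0, 186, 110, 68, 22
Sorted deviations: 0, 16, 22, 23, 68, 110, 186, 251, 1513 → MAD = 68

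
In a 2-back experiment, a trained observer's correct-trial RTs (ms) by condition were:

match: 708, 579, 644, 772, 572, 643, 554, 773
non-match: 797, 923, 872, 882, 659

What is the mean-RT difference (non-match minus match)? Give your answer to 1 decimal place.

M(match) = 5245/8 = 655.625
M(non-match) = 4133/5 = 826.600
Difference = 826.600 − 655.625 = 170.975 ms

171.0 ms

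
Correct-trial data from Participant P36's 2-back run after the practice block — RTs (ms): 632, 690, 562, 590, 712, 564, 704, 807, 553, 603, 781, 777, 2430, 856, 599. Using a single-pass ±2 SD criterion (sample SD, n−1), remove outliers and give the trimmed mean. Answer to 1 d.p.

n = 15, ΣRT = 11860, M = 790.667
Σ(x−M)² = 3013611.33; s = √(3013611.33/14) = 463.959
Cutoffs: 790.667 ± 2·463.959 → [-137.3, 1718.6]
Outside: 2430 → excluded.
Retained (n=14): Σ = 9430, mean = 9430/14 = 673.571

673.6 ms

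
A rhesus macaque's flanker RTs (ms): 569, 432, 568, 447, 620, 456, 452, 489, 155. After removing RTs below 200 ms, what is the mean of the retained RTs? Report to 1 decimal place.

Excluded: 155
Retained (n=8): Σ = 4033
Mean = 4033/8 = 504.1250

504.1 ms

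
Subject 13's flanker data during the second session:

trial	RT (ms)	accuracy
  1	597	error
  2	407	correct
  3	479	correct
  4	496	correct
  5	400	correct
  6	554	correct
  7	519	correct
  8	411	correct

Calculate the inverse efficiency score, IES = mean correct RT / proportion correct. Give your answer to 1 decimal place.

Correct trials (n=7): 407, 479, 496, 400, 554, 519, 411
Mean correct RT = 3266/7 = 466.5714 ms
Proportion correct = 7/8
IES = 466.5714 / (7/8) = 533.224 ms

533.2 ms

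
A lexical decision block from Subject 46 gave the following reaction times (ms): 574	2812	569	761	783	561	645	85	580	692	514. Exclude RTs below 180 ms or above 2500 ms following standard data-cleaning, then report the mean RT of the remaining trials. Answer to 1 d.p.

Excluded: 85, 2812
Retained (n=9): Σ = 5679
Mean = 5679/9 = 631.0000

631.0 ms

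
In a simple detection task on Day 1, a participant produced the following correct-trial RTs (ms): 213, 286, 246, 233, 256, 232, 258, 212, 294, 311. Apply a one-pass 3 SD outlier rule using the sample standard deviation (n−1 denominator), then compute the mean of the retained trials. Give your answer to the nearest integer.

254 ms

n = 10, ΣRT = 2541, M = 254.100
Σ(x−M)² = 10326.90; s = √(10326.90/9) = 33.874
Cutoffs: 254.100 ± 3·33.874 → [152.5, 355.7]
No RTs fall outside the cutoffs; all 10 retained. Mean = 2541/10 = 254.100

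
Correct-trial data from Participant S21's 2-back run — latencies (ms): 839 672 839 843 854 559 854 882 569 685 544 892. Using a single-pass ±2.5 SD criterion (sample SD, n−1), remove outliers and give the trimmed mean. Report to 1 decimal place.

752.7 ms

n = 12, ΣRT = 9032, M = 752.667
Σ(x−M)² = 205612.67; s = √(205612.67/11) = 136.719
Cutoffs: 752.667 ± 2.5·136.719 → [410.9, 1094.5]
No RTs fall outside the cutoffs; all 12 retained. Mean = 9032/12 = 752.667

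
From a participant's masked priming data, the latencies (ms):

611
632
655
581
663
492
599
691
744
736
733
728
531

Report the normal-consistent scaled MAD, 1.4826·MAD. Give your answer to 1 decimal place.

Sorted: 492, 531, 581, 599, 611, 632, 655, 663, 691, 728, 733, 736, 744 → median = 655
|x − 655| sorted: 0, 8, 23, 36, 44, 56, 73, 74, 78, 81, 89, 124, 163 → MAD = 73
Robust SD ≈ 1.4826 × 73 = 108.230

108.2 ms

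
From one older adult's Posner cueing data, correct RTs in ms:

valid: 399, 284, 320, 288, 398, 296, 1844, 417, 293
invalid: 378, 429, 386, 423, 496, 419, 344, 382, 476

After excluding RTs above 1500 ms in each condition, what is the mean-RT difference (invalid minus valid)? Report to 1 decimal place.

valid: exclude 1844
M(valid) = 2695/8 = 336.875
M(invalid) = 3733/9 = 414.778
Difference = 414.778 − 336.875 = 77.903 ms

77.9 ms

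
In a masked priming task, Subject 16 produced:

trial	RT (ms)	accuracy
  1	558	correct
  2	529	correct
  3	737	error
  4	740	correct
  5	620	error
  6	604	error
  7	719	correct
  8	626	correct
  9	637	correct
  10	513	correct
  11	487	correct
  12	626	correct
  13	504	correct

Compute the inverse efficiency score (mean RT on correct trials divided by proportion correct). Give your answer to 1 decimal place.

Correct trials (n=10): 558, 529, 740, 719, 626, 637, 513, 487, 626, 504
Mean correct RT = 5939/10 = 593.9000 ms
Proportion correct = 10/13
IES = 593.9000 / (10/13) = 772.070 ms

772.1 ms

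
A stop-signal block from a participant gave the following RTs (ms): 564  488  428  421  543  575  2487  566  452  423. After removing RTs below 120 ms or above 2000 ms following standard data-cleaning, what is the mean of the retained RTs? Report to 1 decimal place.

495.6 ms

Excluded: 2487
Retained (n=9): Σ = 4460
Mean = 4460/9 = 495.5556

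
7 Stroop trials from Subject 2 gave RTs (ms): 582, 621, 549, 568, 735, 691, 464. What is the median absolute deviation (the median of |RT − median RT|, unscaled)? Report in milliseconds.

39 ms

Sorted: 464, 549, 568, 582, 621, 691, 735 → median = 582
|x − 582|: 0, 39, 33, 14, 153, 109, 118
Sorted deviations: 0, 14, 33, 39, 109, 118, 153 → MAD = 39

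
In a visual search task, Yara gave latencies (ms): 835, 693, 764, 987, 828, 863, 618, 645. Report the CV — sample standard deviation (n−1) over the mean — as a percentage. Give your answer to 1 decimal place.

n = 8, Σ = 6233, M = 779.1250
Σ(x−M)² = 107354.875; s = √(107354.875/7) = 123.8403
CV = 123.8403 / 779.1250 = 0.15895 = 15.895%

15.9%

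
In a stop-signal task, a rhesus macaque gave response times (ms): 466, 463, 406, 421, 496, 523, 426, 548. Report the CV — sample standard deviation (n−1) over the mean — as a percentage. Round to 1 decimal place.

n = 8, Σ = 3749, M = 468.6250
Σ(x−M)² = 18051.875; s = √(18051.875/7) = 50.7823
CV = 50.7823 / 468.6250 = 0.10836 = 10.836%

10.8%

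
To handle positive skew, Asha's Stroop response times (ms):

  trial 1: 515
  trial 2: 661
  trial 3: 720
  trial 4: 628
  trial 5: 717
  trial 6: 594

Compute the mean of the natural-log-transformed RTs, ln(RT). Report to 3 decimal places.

ln(RT): 6.2442, 6.4938, 6.5793, 6.4425, 6.5751, 6.3869
Σ ln(RT) = 38.7217
Mean = 38.7217/6 = 6.45361

6.454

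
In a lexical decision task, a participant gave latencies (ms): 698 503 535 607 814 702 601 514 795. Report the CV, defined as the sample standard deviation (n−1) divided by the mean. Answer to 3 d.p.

0.183

n = 9, Σ = 5769, M = 641.0000
Σ(x−M)² = 109780.000; s = √(109780.000/8) = 117.1431
CV = 117.1431 / 641.0000 = 0.18275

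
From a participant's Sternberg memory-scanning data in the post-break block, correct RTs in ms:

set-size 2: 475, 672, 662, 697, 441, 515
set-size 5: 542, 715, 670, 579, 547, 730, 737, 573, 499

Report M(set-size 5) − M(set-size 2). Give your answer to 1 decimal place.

44.3 ms

M(set-size 2) = 3462/6 = 577.000
M(set-size 5) = 5592/9 = 621.333
Difference = 621.333 − 577.000 = 44.333 ms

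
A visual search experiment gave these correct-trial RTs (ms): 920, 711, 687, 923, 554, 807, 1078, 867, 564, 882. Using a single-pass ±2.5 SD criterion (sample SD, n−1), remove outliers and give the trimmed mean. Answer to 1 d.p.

799.3 ms

n = 10, ΣRT = 7993, M = 799.300
Σ(x−M)² = 254972.10; s = √(254972.10/9) = 168.316
Cutoffs: 799.300 ± 2.5·168.316 → [378.5, 1220.1]
No RTs fall outside the cutoffs; all 10 retained. Mean = 7993/10 = 799.300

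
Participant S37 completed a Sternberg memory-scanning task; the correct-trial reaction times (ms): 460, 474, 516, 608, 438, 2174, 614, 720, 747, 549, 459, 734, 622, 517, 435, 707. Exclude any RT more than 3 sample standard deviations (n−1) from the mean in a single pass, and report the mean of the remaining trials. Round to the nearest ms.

573 ms

n = 16, ΣRT = 10774, M = 673.375
Σ(x−M)² = 2582863.75; s = √(2582863.75/15) = 414.959
Cutoffs: 673.375 ± 3·414.959 → [-571.5, 1918.3]
Outside: 2174 → excluded.
Retained (n=15): Σ = 8600, mean = 8600/15 = 573.333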